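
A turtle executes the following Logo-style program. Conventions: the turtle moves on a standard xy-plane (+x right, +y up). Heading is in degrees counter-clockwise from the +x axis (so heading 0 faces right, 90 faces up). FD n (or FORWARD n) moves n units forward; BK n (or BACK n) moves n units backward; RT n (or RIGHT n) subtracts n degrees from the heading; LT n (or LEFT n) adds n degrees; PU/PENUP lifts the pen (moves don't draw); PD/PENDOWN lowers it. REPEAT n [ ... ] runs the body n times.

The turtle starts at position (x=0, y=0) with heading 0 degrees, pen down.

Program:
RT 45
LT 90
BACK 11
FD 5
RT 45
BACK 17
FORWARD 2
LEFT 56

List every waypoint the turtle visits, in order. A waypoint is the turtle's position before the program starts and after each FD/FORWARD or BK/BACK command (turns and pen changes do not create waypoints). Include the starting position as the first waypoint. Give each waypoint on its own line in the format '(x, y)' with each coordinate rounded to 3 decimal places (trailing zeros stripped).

Answer: (0, 0)
(-7.778, -7.778)
(-4.243, -4.243)
(-21.243, -4.243)
(-19.243, -4.243)

Derivation:
Executing turtle program step by step:
Start: pos=(0,0), heading=0, pen down
RT 45: heading 0 -> 315
LT 90: heading 315 -> 45
BK 11: (0,0) -> (-7.778,-7.778) [heading=45, draw]
FD 5: (-7.778,-7.778) -> (-4.243,-4.243) [heading=45, draw]
RT 45: heading 45 -> 0
BK 17: (-4.243,-4.243) -> (-21.243,-4.243) [heading=0, draw]
FD 2: (-21.243,-4.243) -> (-19.243,-4.243) [heading=0, draw]
LT 56: heading 0 -> 56
Final: pos=(-19.243,-4.243), heading=56, 4 segment(s) drawn
Waypoints (5 total):
(0, 0)
(-7.778, -7.778)
(-4.243, -4.243)
(-21.243, -4.243)
(-19.243, -4.243)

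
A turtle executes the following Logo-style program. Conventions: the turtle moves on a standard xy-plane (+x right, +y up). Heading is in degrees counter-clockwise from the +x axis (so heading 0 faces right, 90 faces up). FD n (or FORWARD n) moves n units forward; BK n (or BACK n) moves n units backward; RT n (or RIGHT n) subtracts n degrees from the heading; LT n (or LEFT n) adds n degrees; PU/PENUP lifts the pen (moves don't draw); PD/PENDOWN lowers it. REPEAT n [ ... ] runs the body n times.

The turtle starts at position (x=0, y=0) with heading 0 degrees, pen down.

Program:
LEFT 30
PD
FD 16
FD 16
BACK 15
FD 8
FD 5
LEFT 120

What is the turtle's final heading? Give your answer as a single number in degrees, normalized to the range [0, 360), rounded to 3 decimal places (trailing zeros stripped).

Executing turtle program step by step:
Start: pos=(0,0), heading=0, pen down
LT 30: heading 0 -> 30
PD: pen down
FD 16: (0,0) -> (13.856,8) [heading=30, draw]
FD 16: (13.856,8) -> (27.713,16) [heading=30, draw]
BK 15: (27.713,16) -> (14.722,8.5) [heading=30, draw]
FD 8: (14.722,8.5) -> (21.651,12.5) [heading=30, draw]
FD 5: (21.651,12.5) -> (25.981,15) [heading=30, draw]
LT 120: heading 30 -> 150
Final: pos=(25.981,15), heading=150, 5 segment(s) drawn

Answer: 150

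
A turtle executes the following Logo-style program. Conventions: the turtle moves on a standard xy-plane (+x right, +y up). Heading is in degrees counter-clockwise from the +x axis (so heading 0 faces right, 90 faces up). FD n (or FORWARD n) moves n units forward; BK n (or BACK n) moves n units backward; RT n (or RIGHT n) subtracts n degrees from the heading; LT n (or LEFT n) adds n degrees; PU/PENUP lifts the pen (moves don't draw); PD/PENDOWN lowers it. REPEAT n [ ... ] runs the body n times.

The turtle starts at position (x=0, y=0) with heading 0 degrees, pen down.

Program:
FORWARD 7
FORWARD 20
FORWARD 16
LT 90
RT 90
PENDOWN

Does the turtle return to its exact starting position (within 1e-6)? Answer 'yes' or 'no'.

Answer: no

Derivation:
Executing turtle program step by step:
Start: pos=(0,0), heading=0, pen down
FD 7: (0,0) -> (7,0) [heading=0, draw]
FD 20: (7,0) -> (27,0) [heading=0, draw]
FD 16: (27,0) -> (43,0) [heading=0, draw]
LT 90: heading 0 -> 90
RT 90: heading 90 -> 0
PD: pen down
Final: pos=(43,0), heading=0, 3 segment(s) drawn

Start position: (0, 0)
Final position: (43, 0)
Distance = 43; >= 1e-6 -> NOT closed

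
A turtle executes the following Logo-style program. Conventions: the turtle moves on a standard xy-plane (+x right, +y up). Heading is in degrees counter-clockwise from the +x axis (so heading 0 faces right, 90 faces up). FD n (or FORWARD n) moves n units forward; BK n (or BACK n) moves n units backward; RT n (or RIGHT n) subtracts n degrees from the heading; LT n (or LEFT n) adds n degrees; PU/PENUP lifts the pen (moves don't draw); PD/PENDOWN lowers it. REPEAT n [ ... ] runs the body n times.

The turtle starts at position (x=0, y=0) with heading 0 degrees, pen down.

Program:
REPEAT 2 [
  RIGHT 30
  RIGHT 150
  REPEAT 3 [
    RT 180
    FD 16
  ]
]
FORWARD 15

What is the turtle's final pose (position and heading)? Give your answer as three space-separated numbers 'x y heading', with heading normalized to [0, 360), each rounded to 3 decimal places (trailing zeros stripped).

Answer: 47 0 0

Derivation:
Executing turtle program step by step:
Start: pos=(0,0), heading=0, pen down
REPEAT 2 [
  -- iteration 1/2 --
  RT 30: heading 0 -> 330
  RT 150: heading 330 -> 180
  REPEAT 3 [
    -- iteration 1/3 --
    RT 180: heading 180 -> 0
    FD 16: (0,0) -> (16,0) [heading=0, draw]
    -- iteration 2/3 --
    RT 180: heading 0 -> 180
    FD 16: (16,0) -> (0,0) [heading=180, draw]
    -- iteration 3/3 --
    RT 180: heading 180 -> 0
    FD 16: (0,0) -> (16,0) [heading=0, draw]
  ]
  -- iteration 2/2 --
  RT 30: heading 0 -> 330
  RT 150: heading 330 -> 180
  REPEAT 3 [
    -- iteration 1/3 --
    RT 180: heading 180 -> 0
    FD 16: (16,0) -> (32,0) [heading=0, draw]
    -- iteration 2/3 --
    RT 180: heading 0 -> 180
    FD 16: (32,0) -> (16,0) [heading=180, draw]
    -- iteration 3/3 --
    RT 180: heading 180 -> 0
    FD 16: (16,0) -> (32,0) [heading=0, draw]
  ]
]
FD 15: (32,0) -> (47,0) [heading=0, draw]
Final: pos=(47,0), heading=0, 7 segment(s) drawn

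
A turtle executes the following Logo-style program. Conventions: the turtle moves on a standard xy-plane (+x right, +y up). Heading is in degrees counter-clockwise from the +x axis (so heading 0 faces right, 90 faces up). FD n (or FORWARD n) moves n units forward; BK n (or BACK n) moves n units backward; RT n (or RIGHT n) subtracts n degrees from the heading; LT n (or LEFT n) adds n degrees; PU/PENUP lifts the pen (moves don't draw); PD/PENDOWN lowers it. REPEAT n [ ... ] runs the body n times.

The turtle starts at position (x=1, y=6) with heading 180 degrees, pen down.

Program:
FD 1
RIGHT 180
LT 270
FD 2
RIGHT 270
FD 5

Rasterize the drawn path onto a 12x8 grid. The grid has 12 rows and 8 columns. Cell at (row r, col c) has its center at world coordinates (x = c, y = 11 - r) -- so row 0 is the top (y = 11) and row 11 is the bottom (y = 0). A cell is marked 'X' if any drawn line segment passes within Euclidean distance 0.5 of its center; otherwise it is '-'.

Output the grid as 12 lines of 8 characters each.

Segment 0: (1,6) -> (0,6)
Segment 1: (0,6) -> (-0,4)
Segment 2: (-0,4) -> (5,4)

Answer: --------
--------
--------
--------
--------
XX------
X-------
XXXXXX--
--------
--------
--------
--------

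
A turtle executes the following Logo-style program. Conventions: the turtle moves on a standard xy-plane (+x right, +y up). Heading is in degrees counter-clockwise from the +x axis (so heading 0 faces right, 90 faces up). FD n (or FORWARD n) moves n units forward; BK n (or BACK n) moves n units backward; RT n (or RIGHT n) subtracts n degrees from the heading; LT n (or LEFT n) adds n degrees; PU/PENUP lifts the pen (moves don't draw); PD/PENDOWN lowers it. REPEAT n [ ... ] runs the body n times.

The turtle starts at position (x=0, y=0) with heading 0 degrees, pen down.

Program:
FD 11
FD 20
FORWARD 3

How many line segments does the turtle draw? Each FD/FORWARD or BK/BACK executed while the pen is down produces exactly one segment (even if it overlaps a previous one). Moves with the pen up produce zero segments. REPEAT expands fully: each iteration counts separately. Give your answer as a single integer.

Executing turtle program step by step:
Start: pos=(0,0), heading=0, pen down
FD 11: (0,0) -> (11,0) [heading=0, draw]
FD 20: (11,0) -> (31,0) [heading=0, draw]
FD 3: (31,0) -> (34,0) [heading=0, draw]
Final: pos=(34,0), heading=0, 3 segment(s) drawn
Segments drawn: 3

Answer: 3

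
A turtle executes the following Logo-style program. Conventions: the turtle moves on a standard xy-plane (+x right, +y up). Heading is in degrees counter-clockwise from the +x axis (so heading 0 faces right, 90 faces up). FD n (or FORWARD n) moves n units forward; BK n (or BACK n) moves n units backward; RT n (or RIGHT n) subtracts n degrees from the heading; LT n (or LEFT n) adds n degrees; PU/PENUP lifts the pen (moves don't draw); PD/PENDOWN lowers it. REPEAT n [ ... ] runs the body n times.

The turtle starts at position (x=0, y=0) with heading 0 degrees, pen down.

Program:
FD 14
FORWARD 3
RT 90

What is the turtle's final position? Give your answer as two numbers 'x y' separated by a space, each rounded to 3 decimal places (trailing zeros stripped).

Executing turtle program step by step:
Start: pos=(0,0), heading=0, pen down
FD 14: (0,0) -> (14,0) [heading=0, draw]
FD 3: (14,0) -> (17,0) [heading=0, draw]
RT 90: heading 0 -> 270
Final: pos=(17,0), heading=270, 2 segment(s) drawn

Answer: 17 0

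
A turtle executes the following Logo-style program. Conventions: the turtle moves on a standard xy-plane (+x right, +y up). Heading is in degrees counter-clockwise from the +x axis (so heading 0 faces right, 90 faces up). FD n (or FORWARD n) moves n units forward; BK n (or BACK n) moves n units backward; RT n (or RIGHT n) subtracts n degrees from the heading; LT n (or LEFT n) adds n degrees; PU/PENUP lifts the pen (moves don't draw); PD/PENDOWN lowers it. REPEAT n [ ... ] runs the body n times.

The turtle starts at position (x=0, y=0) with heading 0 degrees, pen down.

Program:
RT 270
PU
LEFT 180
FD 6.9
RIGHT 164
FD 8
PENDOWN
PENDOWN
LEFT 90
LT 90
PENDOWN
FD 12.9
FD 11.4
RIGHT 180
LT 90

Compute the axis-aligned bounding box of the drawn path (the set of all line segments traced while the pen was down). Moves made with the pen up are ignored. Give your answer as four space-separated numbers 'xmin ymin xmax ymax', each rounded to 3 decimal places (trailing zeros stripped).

Executing turtle program step by step:
Start: pos=(0,0), heading=0, pen down
RT 270: heading 0 -> 90
PU: pen up
LT 180: heading 90 -> 270
FD 6.9: (0,0) -> (0,-6.9) [heading=270, move]
RT 164: heading 270 -> 106
FD 8: (0,-6.9) -> (-2.205,0.79) [heading=106, move]
PD: pen down
PD: pen down
LT 90: heading 106 -> 196
LT 90: heading 196 -> 286
PD: pen down
FD 12.9: (-2.205,0.79) -> (1.351,-11.61) [heading=286, draw]
FD 11.4: (1.351,-11.61) -> (4.493,-22.569) [heading=286, draw]
RT 180: heading 286 -> 106
LT 90: heading 106 -> 196
Final: pos=(4.493,-22.569), heading=196, 2 segment(s) drawn

Segment endpoints: x in {-2.205, 1.351, 4.493}, y in {-22.569, -11.61, 0.79}
xmin=-2.205, ymin=-22.569, xmax=4.493, ymax=0.79

Answer: -2.205 -22.569 4.493 0.79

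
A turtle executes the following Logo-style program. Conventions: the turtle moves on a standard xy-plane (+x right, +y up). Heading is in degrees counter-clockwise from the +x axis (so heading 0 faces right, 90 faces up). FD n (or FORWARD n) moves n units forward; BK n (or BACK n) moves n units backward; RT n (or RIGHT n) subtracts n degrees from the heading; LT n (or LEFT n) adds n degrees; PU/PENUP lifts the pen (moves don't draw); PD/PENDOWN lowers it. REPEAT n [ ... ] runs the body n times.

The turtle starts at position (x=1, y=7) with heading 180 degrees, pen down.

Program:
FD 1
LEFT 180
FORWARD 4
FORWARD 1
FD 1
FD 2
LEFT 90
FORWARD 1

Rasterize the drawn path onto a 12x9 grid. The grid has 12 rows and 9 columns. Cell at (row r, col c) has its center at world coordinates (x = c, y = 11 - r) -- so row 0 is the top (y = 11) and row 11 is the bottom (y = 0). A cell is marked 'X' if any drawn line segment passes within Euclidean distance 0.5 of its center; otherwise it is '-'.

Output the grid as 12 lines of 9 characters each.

Segment 0: (1,7) -> (0,7)
Segment 1: (0,7) -> (4,7)
Segment 2: (4,7) -> (5,7)
Segment 3: (5,7) -> (6,7)
Segment 4: (6,7) -> (8,7)
Segment 5: (8,7) -> (8,8)

Answer: ---------
---------
---------
--------X
XXXXXXXXX
---------
---------
---------
---------
---------
---------
---------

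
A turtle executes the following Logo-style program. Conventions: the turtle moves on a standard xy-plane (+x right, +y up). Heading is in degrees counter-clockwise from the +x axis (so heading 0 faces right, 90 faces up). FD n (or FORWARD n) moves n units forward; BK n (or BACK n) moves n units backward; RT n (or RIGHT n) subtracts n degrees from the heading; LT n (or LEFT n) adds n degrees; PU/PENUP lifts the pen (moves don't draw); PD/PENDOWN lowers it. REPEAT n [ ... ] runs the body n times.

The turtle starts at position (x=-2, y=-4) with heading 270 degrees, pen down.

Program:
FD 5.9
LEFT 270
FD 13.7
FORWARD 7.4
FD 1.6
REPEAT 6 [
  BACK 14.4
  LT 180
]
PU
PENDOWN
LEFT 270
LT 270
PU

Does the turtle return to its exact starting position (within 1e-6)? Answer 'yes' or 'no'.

Executing turtle program step by step:
Start: pos=(-2,-4), heading=270, pen down
FD 5.9: (-2,-4) -> (-2,-9.9) [heading=270, draw]
LT 270: heading 270 -> 180
FD 13.7: (-2,-9.9) -> (-15.7,-9.9) [heading=180, draw]
FD 7.4: (-15.7,-9.9) -> (-23.1,-9.9) [heading=180, draw]
FD 1.6: (-23.1,-9.9) -> (-24.7,-9.9) [heading=180, draw]
REPEAT 6 [
  -- iteration 1/6 --
  BK 14.4: (-24.7,-9.9) -> (-10.3,-9.9) [heading=180, draw]
  LT 180: heading 180 -> 0
  -- iteration 2/6 --
  BK 14.4: (-10.3,-9.9) -> (-24.7,-9.9) [heading=0, draw]
  LT 180: heading 0 -> 180
  -- iteration 3/6 --
  BK 14.4: (-24.7,-9.9) -> (-10.3,-9.9) [heading=180, draw]
  LT 180: heading 180 -> 0
  -- iteration 4/6 --
  BK 14.4: (-10.3,-9.9) -> (-24.7,-9.9) [heading=0, draw]
  LT 180: heading 0 -> 180
  -- iteration 5/6 --
  BK 14.4: (-24.7,-9.9) -> (-10.3,-9.9) [heading=180, draw]
  LT 180: heading 180 -> 0
  -- iteration 6/6 --
  BK 14.4: (-10.3,-9.9) -> (-24.7,-9.9) [heading=0, draw]
  LT 180: heading 0 -> 180
]
PU: pen up
PD: pen down
LT 270: heading 180 -> 90
LT 270: heading 90 -> 0
PU: pen up
Final: pos=(-24.7,-9.9), heading=0, 10 segment(s) drawn

Start position: (-2, -4)
Final position: (-24.7, -9.9)
Distance = 23.454; >= 1e-6 -> NOT closed

Answer: no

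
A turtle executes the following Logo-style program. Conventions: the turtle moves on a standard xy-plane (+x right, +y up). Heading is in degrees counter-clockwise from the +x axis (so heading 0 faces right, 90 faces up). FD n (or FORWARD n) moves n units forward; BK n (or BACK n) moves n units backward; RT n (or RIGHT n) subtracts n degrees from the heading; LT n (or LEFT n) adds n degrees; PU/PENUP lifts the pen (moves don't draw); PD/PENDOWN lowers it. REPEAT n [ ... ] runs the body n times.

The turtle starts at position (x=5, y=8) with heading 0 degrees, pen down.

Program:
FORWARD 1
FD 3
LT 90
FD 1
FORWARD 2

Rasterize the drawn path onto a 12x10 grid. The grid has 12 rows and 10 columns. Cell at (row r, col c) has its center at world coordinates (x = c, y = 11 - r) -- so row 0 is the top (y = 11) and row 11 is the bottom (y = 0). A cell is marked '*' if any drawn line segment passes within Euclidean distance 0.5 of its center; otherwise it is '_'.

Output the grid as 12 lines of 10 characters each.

Answer: _________*
_________*
_________*
_____*****
__________
__________
__________
__________
__________
__________
__________
__________

Derivation:
Segment 0: (5,8) -> (6,8)
Segment 1: (6,8) -> (9,8)
Segment 2: (9,8) -> (9,9)
Segment 3: (9,9) -> (9,11)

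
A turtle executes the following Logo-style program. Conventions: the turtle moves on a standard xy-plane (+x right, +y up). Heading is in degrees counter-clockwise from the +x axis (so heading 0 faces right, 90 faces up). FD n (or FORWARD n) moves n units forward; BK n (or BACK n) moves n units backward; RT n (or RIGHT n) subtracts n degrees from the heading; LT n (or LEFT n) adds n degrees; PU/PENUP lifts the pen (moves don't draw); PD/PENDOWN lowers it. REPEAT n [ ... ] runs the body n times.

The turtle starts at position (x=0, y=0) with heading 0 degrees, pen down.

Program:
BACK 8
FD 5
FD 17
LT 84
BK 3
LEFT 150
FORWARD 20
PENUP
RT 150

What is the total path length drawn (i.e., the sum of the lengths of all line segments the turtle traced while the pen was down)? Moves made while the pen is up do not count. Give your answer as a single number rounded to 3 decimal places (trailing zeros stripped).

Answer: 53

Derivation:
Executing turtle program step by step:
Start: pos=(0,0), heading=0, pen down
BK 8: (0,0) -> (-8,0) [heading=0, draw]
FD 5: (-8,0) -> (-3,0) [heading=0, draw]
FD 17: (-3,0) -> (14,0) [heading=0, draw]
LT 84: heading 0 -> 84
BK 3: (14,0) -> (13.686,-2.984) [heading=84, draw]
LT 150: heading 84 -> 234
FD 20: (13.686,-2.984) -> (1.931,-19.164) [heading=234, draw]
PU: pen up
RT 150: heading 234 -> 84
Final: pos=(1.931,-19.164), heading=84, 5 segment(s) drawn

Segment lengths:
  seg 1: (0,0) -> (-8,0), length = 8
  seg 2: (-8,0) -> (-3,0), length = 5
  seg 3: (-3,0) -> (14,0), length = 17
  seg 4: (14,0) -> (13.686,-2.984), length = 3
  seg 5: (13.686,-2.984) -> (1.931,-19.164), length = 20
Total = 53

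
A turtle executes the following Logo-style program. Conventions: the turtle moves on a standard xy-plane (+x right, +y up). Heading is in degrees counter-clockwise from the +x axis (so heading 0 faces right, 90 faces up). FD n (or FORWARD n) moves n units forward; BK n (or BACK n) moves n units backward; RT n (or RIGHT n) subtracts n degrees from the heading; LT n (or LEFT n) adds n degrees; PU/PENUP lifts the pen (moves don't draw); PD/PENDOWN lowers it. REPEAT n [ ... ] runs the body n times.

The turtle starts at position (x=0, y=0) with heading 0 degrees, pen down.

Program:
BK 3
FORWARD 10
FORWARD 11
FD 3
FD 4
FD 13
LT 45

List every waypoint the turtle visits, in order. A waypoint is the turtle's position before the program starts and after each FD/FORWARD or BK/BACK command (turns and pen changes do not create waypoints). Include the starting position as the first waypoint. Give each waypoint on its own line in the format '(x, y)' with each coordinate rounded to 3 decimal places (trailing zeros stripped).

Executing turtle program step by step:
Start: pos=(0,0), heading=0, pen down
BK 3: (0,0) -> (-3,0) [heading=0, draw]
FD 10: (-3,0) -> (7,0) [heading=0, draw]
FD 11: (7,0) -> (18,0) [heading=0, draw]
FD 3: (18,0) -> (21,0) [heading=0, draw]
FD 4: (21,0) -> (25,0) [heading=0, draw]
FD 13: (25,0) -> (38,0) [heading=0, draw]
LT 45: heading 0 -> 45
Final: pos=(38,0), heading=45, 6 segment(s) drawn
Waypoints (7 total):
(0, 0)
(-3, 0)
(7, 0)
(18, 0)
(21, 0)
(25, 0)
(38, 0)

Answer: (0, 0)
(-3, 0)
(7, 0)
(18, 0)
(21, 0)
(25, 0)
(38, 0)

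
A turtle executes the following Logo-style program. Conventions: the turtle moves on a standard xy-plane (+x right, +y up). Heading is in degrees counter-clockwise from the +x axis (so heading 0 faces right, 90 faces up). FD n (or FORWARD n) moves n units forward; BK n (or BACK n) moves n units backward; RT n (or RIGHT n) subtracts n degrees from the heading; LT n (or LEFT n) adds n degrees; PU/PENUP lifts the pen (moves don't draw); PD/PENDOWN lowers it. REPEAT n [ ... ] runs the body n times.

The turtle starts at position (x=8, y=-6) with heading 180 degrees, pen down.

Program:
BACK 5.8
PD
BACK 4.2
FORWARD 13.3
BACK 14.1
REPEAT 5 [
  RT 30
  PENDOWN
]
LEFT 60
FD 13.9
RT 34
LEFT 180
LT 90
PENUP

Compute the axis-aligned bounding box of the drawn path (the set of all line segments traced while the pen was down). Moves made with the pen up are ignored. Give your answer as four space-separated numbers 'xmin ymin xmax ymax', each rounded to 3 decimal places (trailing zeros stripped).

Executing turtle program step by step:
Start: pos=(8,-6), heading=180, pen down
BK 5.8: (8,-6) -> (13.8,-6) [heading=180, draw]
PD: pen down
BK 4.2: (13.8,-6) -> (18,-6) [heading=180, draw]
FD 13.3: (18,-6) -> (4.7,-6) [heading=180, draw]
BK 14.1: (4.7,-6) -> (18.8,-6) [heading=180, draw]
REPEAT 5 [
  -- iteration 1/5 --
  RT 30: heading 180 -> 150
  PD: pen down
  -- iteration 2/5 --
  RT 30: heading 150 -> 120
  PD: pen down
  -- iteration 3/5 --
  RT 30: heading 120 -> 90
  PD: pen down
  -- iteration 4/5 --
  RT 30: heading 90 -> 60
  PD: pen down
  -- iteration 5/5 --
  RT 30: heading 60 -> 30
  PD: pen down
]
LT 60: heading 30 -> 90
FD 13.9: (18.8,-6) -> (18.8,7.9) [heading=90, draw]
RT 34: heading 90 -> 56
LT 180: heading 56 -> 236
LT 90: heading 236 -> 326
PU: pen up
Final: pos=(18.8,7.9), heading=326, 5 segment(s) drawn

Segment endpoints: x in {4.7, 8, 13.8, 18, 18.8}, y in {-6, -6, -6, 7.9}
xmin=4.7, ymin=-6, xmax=18.8, ymax=7.9

Answer: 4.7 -6 18.8 7.9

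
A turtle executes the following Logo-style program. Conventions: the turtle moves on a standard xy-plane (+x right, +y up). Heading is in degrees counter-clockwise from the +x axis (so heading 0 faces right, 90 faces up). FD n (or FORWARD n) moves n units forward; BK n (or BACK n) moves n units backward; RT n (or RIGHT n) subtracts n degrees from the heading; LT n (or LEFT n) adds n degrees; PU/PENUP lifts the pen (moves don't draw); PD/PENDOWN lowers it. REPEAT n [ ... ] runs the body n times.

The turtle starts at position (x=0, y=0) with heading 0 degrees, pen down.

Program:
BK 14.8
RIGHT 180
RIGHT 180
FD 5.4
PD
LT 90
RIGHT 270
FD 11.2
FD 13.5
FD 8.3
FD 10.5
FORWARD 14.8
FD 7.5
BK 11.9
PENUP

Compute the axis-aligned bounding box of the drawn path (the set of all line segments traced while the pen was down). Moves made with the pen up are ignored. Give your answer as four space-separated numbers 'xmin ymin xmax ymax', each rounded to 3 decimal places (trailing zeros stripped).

Executing turtle program step by step:
Start: pos=(0,0), heading=0, pen down
BK 14.8: (0,0) -> (-14.8,0) [heading=0, draw]
RT 180: heading 0 -> 180
RT 180: heading 180 -> 0
FD 5.4: (-14.8,0) -> (-9.4,0) [heading=0, draw]
PD: pen down
LT 90: heading 0 -> 90
RT 270: heading 90 -> 180
FD 11.2: (-9.4,0) -> (-20.6,0) [heading=180, draw]
FD 13.5: (-20.6,0) -> (-34.1,0) [heading=180, draw]
FD 8.3: (-34.1,0) -> (-42.4,0) [heading=180, draw]
FD 10.5: (-42.4,0) -> (-52.9,0) [heading=180, draw]
FD 14.8: (-52.9,0) -> (-67.7,0) [heading=180, draw]
FD 7.5: (-67.7,0) -> (-75.2,0) [heading=180, draw]
BK 11.9: (-75.2,0) -> (-63.3,0) [heading=180, draw]
PU: pen up
Final: pos=(-63.3,0), heading=180, 9 segment(s) drawn

Segment endpoints: x in {-75.2, -67.7, -63.3, -52.9, -42.4, -34.1, -20.6, -14.8, -9.4, 0}, y in {0, 0, 0, 0, 0, 0, 0, 0, 0}
xmin=-75.2, ymin=0, xmax=0, ymax=0

Answer: -75.2 0 0 0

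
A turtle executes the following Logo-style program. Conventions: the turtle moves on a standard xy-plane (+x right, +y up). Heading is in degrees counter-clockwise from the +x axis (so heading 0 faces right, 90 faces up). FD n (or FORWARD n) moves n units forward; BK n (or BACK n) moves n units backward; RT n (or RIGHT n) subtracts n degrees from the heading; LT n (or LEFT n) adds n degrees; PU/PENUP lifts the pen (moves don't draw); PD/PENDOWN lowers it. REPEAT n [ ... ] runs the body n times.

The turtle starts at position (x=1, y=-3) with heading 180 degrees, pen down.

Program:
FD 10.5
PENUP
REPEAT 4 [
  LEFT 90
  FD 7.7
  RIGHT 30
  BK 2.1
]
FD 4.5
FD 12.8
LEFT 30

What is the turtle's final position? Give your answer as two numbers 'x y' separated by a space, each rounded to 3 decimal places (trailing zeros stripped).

Executing turtle program step by step:
Start: pos=(1,-3), heading=180, pen down
FD 10.5: (1,-3) -> (-9.5,-3) [heading=180, draw]
PU: pen up
REPEAT 4 [
  -- iteration 1/4 --
  LT 90: heading 180 -> 270
  FD 7.7: (-9.5,-3) -> (-9.5,-10.7) [heading=270, move]
  RT 30: heading 270 -> 240
  BK 2.1: (-9.5,-10.7) -> (-8.45,-8.881) [heading=240, move]
  -- iteration 2/4 --
  LT 90: heading 240 -> 330
  FD 7.7: (-8.45,-8.881) -> (-1.782,-12.731) [heading=330, move]
  RT 30: heading 330 -> 300
  BK 2.1: (-1.782,-12.731) -> (-2.832,-10.913) [heading=300, move]
  -- iteration 3/4 --
  LT 90: heading 300 -> 30
  FD 7.7: (-2.832,-10.913) -> (3.837,-7.063) [heading=30, move]
  RT 30: heading 30 -> 0
  BK 2.1: (3.837,-7.063) -> (1.737,-7.063) [heading=0, move]
  -- iteration 4/4 --
  LT 90: heading 0 -> 90
  FD 7.7: (1.737,-7.063) -> (1.737,0.637) [heading=90, move]
  RT 30: heading 90 -> 60
  BK 2.1: (1.737,0.637) -> (0.687,-1.181) [heading=60, move]
]
FD 4.5: (0.687,-1.181) -> (2.937,2.716) [heading=60, move]
FD 12.8: (2.937,2.716) -> (9.337,13.801) [heading=60, move]
LT 30: heading 60 -> 90
Final: pos=(9.337,13.801), heading=90, 1 segment(s) drawn

Answer: 9.337 13.801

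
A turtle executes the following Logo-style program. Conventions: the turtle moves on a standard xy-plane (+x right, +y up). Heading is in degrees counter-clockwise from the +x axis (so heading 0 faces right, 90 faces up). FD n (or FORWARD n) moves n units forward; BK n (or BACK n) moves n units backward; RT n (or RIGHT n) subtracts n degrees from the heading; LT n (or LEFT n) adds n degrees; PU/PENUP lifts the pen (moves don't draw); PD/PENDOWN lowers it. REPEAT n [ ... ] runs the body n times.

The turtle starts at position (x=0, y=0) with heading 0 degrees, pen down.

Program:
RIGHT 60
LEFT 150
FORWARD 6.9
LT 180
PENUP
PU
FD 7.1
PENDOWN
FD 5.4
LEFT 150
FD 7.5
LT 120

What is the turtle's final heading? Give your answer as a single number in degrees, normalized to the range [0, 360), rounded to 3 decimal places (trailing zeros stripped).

Executing turtle program step by step:
Start: pos=(0,0), heading=0, pen down
RT 60: heading 0 -> 300
LT 150: heading 300 -> 90
FD 6.9: (0,0) -> (0,6.9) [heading=90, draw]
LT 180: heading 90 -> 270
PU: pen up
PU: pen up
FD 7.1: (0,6.9) -> (0,-0.2) [heading=270, move]
PD: pen down
FD 5.4: (0,-0.2) -> (0,-5.6) [heading=270, draw]
LT 150: heading 270 -> 60
FD 7.5: (0,-5.6) -> (3.75,0.895) [heading=60, draw]
LT 120: heading 60 -> 180
Final: pos=(3.75,0.895), heading=180, 3 segment(s) drawn

Answer: 180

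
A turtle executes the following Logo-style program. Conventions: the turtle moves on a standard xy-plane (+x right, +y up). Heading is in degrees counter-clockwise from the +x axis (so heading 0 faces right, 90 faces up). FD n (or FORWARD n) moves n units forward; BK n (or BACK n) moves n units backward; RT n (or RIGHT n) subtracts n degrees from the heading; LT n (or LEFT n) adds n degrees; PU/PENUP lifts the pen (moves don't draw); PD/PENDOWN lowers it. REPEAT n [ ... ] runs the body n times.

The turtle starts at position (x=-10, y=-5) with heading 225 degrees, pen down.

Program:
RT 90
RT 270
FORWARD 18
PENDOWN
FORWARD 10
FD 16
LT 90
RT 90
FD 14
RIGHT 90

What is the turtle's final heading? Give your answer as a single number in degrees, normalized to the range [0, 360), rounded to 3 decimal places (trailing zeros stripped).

Executing turtle program step by step:
Start: pos=(-10,-5), heading=225, pen down
RT 90: heading 225 -> 135
RT 270: heading 135 -> 225
FD 18: (-10,-5) -> (-22.728,-17.728) [heading=225, draw]
PD: pen down
FD 10: (-22.728,-17.728) -> (-29.799,-24.799) [heading=225, draw]
FD 16: (-29.799,-24.799) -> (-41.113,-36.113) [heading=225, draw]
LT 90: heading 225 -> 315
RT 90: heading 315 -> 225
FD 14: (-41.113,-36.113) -> (-51.012,-46.012) [heading=225, draw]
RT 90: heading 225 -> 135
Final: pos=(-51.012,-46.012), heading=135, 4 segment(s) drawn

Answer: 135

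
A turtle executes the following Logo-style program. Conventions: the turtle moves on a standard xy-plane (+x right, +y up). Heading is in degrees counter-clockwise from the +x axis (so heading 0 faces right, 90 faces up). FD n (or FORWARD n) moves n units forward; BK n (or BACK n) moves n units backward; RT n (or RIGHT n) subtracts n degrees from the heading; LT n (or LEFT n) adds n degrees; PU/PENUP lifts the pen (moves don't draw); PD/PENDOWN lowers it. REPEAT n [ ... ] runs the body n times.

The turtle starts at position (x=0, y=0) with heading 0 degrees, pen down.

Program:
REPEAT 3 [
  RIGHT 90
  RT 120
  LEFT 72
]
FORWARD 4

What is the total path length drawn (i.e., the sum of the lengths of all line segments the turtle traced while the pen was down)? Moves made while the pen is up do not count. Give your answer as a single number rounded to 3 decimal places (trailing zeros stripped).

Executing turtle program step by step:
Start: pos=(0,0), heading=0, pen down
REPEAT 3 [
  -- iteration 1/3 --
  RT 90: heading 0 -> 270
  RT 120: heading 270 -> 150
  LT 72: heading 150 -> 222
  -- iteration 2/3 --
  RT 90: heading 222 -> 132
  RT 120: heading 132 -> 12
  LT 72: heading 12 -> 84
  -- iteration 3/3 --
  RT 90: heading 84 -> 354
  RT 120: heading 354 -> 234
  LT 72: heading 234 -> 306
]
FD 4: (0,0) -> (2.351,-3.236) [heading=306, draw]
Final: pos=(2.351,-3.236), heading=306, 1 segment(s) drawn

Segment lengths:
  seg 1: (0,0) -> (2.351,-3.236), length = 4
Total = 4

Answer: 4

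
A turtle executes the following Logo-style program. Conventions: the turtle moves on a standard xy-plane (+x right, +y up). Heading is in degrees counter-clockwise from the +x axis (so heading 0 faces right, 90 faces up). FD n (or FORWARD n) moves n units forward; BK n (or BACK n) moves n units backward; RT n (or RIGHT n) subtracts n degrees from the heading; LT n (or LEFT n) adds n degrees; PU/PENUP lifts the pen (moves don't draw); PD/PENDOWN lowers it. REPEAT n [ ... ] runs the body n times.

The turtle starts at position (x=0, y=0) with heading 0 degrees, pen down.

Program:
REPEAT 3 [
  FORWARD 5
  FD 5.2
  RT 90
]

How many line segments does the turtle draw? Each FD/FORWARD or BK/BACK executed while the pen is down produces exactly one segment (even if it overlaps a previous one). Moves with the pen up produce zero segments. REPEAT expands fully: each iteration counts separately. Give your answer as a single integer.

Answer: 6

Derivation:
Executing turtle program step by step:
Start: pos=(0,0), heading=0, pen down
REPEAT 3 [
  -- iteration 1/3 --
  FD 5: (0,0) -> (5,0) [heading=0, draw]
  FD 5.2: (5,0) -> (10.2,0) [heading=0, draw]
  RT 90: heading 0 -> 270
  -- iteration 2/3 --
  FD 5: (10.2,0) -> (10.2,-5) [heading=270, draw]
  FD 5.2: (10.2,-5) -> (10.2,-10.2) [heading=270, draw]
  RT 90: heading 270 -> 180
  -- iteration 3/3 --
  FD 5: (10.2,-10.2) -> (5.2,-10.2) [heading=180, draw]
  FD 5.2: (5.2,-10.2) -> (0,-10.2) [heading=180, draw]
  RT 90: heading 180 -> 90
]
Final: pos=(0,-10.2), heading=90, 6 segment(s) drawn
Segments drawn: 6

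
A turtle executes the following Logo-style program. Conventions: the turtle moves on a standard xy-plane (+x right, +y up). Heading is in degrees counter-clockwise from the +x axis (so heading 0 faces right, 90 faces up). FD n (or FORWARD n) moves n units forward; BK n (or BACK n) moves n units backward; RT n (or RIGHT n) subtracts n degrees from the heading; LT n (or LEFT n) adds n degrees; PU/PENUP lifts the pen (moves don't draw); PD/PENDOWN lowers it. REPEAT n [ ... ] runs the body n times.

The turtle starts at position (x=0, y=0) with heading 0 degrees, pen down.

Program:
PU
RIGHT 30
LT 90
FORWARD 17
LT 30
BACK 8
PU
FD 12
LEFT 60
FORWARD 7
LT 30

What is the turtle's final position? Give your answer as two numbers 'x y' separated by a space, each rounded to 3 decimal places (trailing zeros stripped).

Executing turtle program step by step:
Start: pos=(0,0), heading=0, pen down
PU: pen up
RT 30: heading 0 -> 330
LT 90: heading 330 -> 60
FD 17: (0,0) -> (8.5,14.722) [heading=60, move]
LT 30: heading 60 -> 90
BK 8: (8.5,14.722) -> (8.5,6.722) [heading=90, move]
PU: pen up
FD 12: (8.5,6.722) -> (8.5,18.722) [heading=90, move]
LT 60: heading 90 -> 150
FD 7: (8.5,18.722) -> (2.438,22.222) [heading=150, move]
LT 30: heading 150 -> 180
Final: pos=(2.438,22.222), heading=180, 0 segment(s) drawn

Answer: 2.438 22.222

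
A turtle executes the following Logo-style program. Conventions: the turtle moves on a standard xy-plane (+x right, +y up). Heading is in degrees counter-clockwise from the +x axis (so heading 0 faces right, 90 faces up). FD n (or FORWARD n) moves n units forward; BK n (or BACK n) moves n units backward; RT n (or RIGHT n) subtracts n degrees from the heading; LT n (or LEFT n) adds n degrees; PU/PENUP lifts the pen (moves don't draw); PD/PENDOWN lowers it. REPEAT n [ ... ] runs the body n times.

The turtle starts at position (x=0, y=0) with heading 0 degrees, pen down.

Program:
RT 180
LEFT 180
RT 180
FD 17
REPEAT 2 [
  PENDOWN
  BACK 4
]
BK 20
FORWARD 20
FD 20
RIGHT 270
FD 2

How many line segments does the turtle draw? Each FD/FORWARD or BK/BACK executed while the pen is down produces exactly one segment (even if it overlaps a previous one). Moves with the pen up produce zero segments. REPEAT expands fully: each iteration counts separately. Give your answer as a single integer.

Answer: 7

Derivation:
Executing turtle program step by step:
Start: pos=(0,0), heading=0, pen down
RT 180: heading 0 -> 180
LT 180: heading 180 -> 0
RT 180: heading 0 -> 180
FD 17: (0,0) -> (-17,0) [heading=180, draw]
REPEAT 2 [
  -- iteration 1/2 --
  PD: pen down
  BK 4: (-17,0) -> (-13,0) [heading=180, draw]
  -- iteration 2/2 --
  PD: pen down
  BK 4: (-13,0) -> (-9,0) [heading=180, draw]
]
BK 20: (-9,0) -> (11,0) [heading=180, draw]
FD 20: (11,0) -> (-9,0) [heading=180, draw]
FD 20: (-9,0) -> (-29,0) [heading=180, draw]
RT 270: heading 180 -> 270
FD 2: (-29,0) -> (-29,-2) [heading=270, draw]
Final: pos=(-29,-2), heading=270, 7 segment(s) drawn
Segments drawn: 7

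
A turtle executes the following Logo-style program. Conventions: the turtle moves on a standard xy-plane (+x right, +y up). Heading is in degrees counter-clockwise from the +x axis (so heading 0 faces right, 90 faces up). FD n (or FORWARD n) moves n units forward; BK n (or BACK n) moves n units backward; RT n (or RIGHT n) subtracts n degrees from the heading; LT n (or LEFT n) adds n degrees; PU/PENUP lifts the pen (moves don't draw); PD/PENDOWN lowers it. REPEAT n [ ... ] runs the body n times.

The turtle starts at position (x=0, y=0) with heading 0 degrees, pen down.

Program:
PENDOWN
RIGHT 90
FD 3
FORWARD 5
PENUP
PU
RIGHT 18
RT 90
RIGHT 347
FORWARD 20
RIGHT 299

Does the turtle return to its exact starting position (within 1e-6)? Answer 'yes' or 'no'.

Answer: no

Derivation:
Executing turtle program step by step:
Start: pos=(0,0), heading=0, pen down
PD: pen down
RT 90: heading 0 -> 270
FD 3: (0,0) -> (0,-3) [heading=270, draw]
FD 5: (0,-3) -> (0,-8) [heading=270, draw]
PU: pen up
PU: pen up
RT 18: heading 270 -> 252
RT 90: heading 252 -> 162
RT 347: heading 162 -> 175
FD 20: (0,-8) -> (-19.924,-6.257) [heading=175, move]
RT 299: heading 175 -> 236
Final: pos=(-19.924,-6.257), heading=236, 2 segment(s) drawn

Start position: (0, 0)
Final position: (-19.924, -6.257)
Distance = 20.883; >= 1e-6 -> NOT closed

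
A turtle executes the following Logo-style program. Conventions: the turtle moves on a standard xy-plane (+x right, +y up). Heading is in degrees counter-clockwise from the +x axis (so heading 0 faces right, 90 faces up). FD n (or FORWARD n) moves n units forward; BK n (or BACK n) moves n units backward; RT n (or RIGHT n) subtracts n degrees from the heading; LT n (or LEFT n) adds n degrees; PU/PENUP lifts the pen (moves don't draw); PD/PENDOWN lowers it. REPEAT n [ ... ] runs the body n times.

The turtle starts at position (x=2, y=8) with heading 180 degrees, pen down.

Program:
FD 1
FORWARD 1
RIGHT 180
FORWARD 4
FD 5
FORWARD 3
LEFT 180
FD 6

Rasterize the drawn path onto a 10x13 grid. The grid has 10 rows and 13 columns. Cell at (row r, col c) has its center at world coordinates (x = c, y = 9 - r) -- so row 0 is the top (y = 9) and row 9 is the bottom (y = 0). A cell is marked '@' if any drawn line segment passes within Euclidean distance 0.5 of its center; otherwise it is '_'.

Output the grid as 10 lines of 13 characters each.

Answer: _____________
@@@@@@@@@@@@@
_____________
_____________
_____________
_____________
_____________
_____________
_____________
_____________

Derivation:
Segment 0: (2,8) -> (1,8)
Segment 1: (1,8) -> (0,8)
Segment 2: (0,8) -> (4,8)
Segment 3: (4,8) -> (9,8)
Segment 4: (9,8) -> (12,8)
Segment 5: (12,8) -> (6,8)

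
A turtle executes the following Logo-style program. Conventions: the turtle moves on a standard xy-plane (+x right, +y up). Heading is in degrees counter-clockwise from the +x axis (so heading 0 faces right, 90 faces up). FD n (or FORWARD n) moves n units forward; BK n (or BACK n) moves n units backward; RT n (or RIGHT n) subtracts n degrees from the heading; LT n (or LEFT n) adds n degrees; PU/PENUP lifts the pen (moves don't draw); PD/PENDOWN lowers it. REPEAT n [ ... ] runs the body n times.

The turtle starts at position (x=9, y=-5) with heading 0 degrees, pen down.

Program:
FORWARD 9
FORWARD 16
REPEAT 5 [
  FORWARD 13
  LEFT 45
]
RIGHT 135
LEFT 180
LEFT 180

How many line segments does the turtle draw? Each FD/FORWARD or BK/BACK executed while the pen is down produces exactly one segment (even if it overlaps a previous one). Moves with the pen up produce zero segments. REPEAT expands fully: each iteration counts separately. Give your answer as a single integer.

Executing turtle program step by step:
Start: pos=(9,-5), heading=0, pen down
FD 9: (9,-5) -> (18,-5) [heading=0, draw]
FD 16: (18,-5) -> (34,-5) [heading=0, draw]
REPEAT 5 [
  -- iteration 1/5 --
  FD 13: (34,-5) -> (47,-5) [heading=0, draw]
  LT 45: heading 0 -> 45
  -- iteration 2/5 --
  FD 13: (47,-5) -> (56.192,4.192) [heading=45, draw]
  LT 45: heading 45 -> 90
  -- iteration 3/5 --
  FD 13: (56.192,4.192) -> (56.192,17.192) [heading=90, draw]
  LT 45: heading 90 -> 135
  -- iteration 4/5 --
  FD 13: (56.192,17.192) -> (47,26.385) [heading=135, draw]
  LT 45: heading 135 -> 180
  -- iteration 5/5 --
  FD 13: (47,26.385) -> (34,26.385) [heading=180, draw]
  LT 45: heading 180 -> 225
]
RT 135: heading 225 -> 90
LT 180: heading 90 -> 270
LT 180: heading 270 -> 90
Final: pos=(34,26.385), heading=90, 7 segment(s) drawn
Segments drawn: 7

Answer: 7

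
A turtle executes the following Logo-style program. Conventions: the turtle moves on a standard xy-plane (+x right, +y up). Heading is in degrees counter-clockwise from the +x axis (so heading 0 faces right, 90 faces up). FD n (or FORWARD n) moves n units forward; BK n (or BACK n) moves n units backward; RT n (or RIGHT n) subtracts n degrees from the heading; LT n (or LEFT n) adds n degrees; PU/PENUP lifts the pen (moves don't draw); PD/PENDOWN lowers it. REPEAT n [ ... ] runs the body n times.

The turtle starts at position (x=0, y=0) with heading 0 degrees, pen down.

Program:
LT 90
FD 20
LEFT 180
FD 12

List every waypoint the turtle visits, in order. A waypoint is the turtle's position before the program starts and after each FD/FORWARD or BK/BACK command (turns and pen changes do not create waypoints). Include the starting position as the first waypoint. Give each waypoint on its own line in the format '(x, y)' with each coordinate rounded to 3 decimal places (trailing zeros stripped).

Answer: (0, 0)
(0, 20)
(0, 8)

Derivation:
Executing turtle program step by step:
Start: pos=(0,0), heading=0, pen down
LT 90: heading 0 -> 90
FD 20: (0,0) -> (0,20) [heading=90, draw]
LT 180: heading 90 -> 270
FD 12: (0,20) -> (0,8) [heading=270, draw]
Final: pos=(0,8), heading=270, 2 segment(s) drawn
Waypoints (3 total):
(0, 0)
(0, 20)
(0, 8)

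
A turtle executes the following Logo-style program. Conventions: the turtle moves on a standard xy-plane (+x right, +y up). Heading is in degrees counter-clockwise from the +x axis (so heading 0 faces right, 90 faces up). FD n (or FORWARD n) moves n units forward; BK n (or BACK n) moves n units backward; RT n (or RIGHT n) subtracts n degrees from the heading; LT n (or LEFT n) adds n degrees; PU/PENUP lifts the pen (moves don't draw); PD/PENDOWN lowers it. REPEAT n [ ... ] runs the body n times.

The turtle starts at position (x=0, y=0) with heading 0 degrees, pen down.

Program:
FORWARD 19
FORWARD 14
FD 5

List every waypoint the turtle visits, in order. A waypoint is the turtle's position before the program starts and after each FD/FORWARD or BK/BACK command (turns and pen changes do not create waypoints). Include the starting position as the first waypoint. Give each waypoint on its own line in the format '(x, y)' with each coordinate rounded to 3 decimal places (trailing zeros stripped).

Answer: (0, 0)
(19, 0)
(33, 0)
(38, 0)

Derivation:
Executing turtle program step by step:
Start: pos=(0,0), heading=0, pen down
FD 19: (0,0) -> (19,0) [heading=0, draw]
FD 14: (19,0) -> (33,0) [heading=0, draw]
FD 5: (33,0) -> (38,0) [heading=0, draw]
Final: pos=(38,0), heading=0, 3 segment(s) drawn
Waypoints (4 total):
(0, 0)
(19, 0)
(33, 0)
(38, 0)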